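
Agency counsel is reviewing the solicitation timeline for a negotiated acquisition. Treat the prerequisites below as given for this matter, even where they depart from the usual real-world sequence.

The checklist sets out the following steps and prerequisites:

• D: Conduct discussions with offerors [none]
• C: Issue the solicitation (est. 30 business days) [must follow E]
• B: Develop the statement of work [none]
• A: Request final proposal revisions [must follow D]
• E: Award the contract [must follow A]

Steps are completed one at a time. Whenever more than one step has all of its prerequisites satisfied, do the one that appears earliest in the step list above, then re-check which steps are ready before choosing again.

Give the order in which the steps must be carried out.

D B A E C

Nothing is required for D and B. D is listed earlier → D first.
B and A are both available; B is listed earlier → B.
Next only A has its prerequisites met → A.
E needed A, now all done → E.
C needed E, now all done → C.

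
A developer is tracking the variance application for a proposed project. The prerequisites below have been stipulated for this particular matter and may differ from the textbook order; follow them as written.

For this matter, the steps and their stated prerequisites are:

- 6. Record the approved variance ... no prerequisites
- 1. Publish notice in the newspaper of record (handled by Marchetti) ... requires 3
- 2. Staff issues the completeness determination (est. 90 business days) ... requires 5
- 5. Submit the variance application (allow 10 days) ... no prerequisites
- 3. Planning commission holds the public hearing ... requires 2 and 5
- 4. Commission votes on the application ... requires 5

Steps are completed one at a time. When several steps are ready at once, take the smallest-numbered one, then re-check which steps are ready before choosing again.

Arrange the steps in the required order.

Nothing is required for 5 and 6. 5 has the earlier label → 5 first.
Ready: 2, 4 and 6. 2 has the earlier label → 2.
3, 4 and 6 are all available; 3 has the earlier label → 3.
1, 4 and 6 are all available; 1 has the earlier label → 1.
4 and 6 are both available; 4 has the earlier label → 4.
Next only 6 has its prerequisites met → 6.

5 → 2 → 3 → 1 → 4 → 6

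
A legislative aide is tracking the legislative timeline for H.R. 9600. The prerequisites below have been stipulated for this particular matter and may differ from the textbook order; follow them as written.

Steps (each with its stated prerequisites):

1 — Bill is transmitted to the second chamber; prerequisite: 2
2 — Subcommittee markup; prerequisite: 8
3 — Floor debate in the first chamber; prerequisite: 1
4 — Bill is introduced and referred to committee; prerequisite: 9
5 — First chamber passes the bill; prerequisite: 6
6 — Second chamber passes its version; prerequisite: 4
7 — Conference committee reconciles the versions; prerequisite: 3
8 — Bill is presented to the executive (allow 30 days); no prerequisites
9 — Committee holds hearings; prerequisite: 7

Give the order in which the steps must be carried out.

Only 8 has no prerequisites, so it is first.
That leaves 2 as the only ready step → 2.
1 needed 2, now all done → 1.
That leaves 3 as the only ready step → 3.
7 needed 3, now all done → 7.
That leaves 9 as the only ready step → 9.
Next only 4 has its prerequisites met → 4.
6 is the only step now ready → 6.
5 needed 6, now all done → 5.

8, 2, 1, 3, 7, 9, 4, 6, 5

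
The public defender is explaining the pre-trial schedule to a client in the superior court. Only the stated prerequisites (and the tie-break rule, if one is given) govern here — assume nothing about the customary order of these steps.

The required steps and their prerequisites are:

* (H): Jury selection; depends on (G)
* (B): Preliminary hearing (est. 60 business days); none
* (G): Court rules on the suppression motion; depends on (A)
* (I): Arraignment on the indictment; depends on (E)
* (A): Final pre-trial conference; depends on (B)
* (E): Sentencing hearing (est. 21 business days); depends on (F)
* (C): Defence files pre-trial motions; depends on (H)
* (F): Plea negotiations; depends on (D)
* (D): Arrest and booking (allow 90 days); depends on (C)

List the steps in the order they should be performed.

(B) → (A) → (G) → (H) → (C) → (D) → (F) → (E) → (I)

(B) is the only step with nothing outstanding, so it goes first.
(A) is the only step now ready → (A).
(G) is the only step now ready → (G).
(H) is the only step now ready → (H).
(C) needed (H), now all done → (C).
Next only (D) has its prerequisites met → (D).
(F) needed (D), now all done → (F).
(E) needed (F), now all done → (E).
(I) is the only step now ready → (I).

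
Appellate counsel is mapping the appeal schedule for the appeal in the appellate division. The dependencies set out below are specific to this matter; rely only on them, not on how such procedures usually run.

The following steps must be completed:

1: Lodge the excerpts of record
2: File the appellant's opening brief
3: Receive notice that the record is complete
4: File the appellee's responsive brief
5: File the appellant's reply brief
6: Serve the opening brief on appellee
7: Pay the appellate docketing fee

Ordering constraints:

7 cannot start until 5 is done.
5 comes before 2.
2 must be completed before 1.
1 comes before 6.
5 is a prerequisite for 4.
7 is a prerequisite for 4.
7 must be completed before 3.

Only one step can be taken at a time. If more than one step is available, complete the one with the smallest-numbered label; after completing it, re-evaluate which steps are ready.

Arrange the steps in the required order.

5 2 1 6 7 3 4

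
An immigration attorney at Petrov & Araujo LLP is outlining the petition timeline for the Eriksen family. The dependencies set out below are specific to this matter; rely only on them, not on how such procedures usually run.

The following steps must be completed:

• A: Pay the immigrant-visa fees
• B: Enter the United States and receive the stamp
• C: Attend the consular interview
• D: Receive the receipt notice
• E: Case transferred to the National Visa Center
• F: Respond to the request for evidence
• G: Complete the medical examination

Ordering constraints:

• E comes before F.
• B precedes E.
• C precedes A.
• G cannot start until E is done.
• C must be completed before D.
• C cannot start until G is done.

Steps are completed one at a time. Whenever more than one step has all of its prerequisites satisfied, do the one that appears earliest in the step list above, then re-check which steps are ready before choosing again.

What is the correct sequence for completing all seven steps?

B E F G C A D

B is the only step with nothing outstanding, so it goes first.
That leaves E as the only ready step → E.
Ready: F and G. F is listed earlier → F.
Next only G has its prerequisites met → G.
Next only C has its prerequisites met → C.
A and D are both available; A is listed earlier → A.
Next only D has its prerequisites met → D.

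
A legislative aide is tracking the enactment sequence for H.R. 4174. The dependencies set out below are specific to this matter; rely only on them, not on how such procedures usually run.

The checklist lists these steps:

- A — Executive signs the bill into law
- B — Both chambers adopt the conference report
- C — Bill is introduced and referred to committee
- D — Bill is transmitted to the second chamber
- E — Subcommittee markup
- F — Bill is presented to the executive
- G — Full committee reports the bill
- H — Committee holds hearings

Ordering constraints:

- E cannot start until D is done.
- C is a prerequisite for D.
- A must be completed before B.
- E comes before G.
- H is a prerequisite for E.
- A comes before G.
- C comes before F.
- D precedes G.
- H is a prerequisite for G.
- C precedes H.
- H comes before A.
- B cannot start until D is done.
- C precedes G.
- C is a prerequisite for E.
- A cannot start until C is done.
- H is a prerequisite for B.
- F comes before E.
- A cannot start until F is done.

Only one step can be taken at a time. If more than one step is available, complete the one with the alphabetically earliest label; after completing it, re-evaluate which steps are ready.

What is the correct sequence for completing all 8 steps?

C D F H A B E G

C is the only step with nothing outstanding, so it goes first.
Now D, F and H have their prerequisites met. D has the earlier label, so D next.
Ready: F and H. F has the earlier label → F.
H is the only step now ready → H.
Now A and E have their prerequisites met. A has the earlier label, so A next.
B and E are both available; B has the earlier label → B.
Next only E has its prerequisites met → E.
That leaves G as the only ready step → G.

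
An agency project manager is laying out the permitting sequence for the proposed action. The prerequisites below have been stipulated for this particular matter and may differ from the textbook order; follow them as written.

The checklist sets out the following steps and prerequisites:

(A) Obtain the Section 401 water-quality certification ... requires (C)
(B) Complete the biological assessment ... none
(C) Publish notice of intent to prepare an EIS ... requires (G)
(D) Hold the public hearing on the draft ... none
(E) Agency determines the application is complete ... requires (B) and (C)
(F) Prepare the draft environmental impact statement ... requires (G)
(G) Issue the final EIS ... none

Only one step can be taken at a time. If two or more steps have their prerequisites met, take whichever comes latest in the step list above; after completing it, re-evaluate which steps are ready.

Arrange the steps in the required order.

Nothing is required for (G), (D) and (B). (G) is listed later → (G) first.
(F), (D), (C) and (B) are all available; (F) is listed later → (F).
Now (D), (C) and (B) have their prerequisites met. (D) is listed later, so (D) next.
Now (C) and (B) have their prerequisites met. (C) is listed later, so (C) next.
(A) now also ready, so the ready set is {(B), (A)}; (B) is listed later → (B).
(E) now also ready, so the ready set is {(E), (A)}; (E) is listed later → (E).
That leaves (A) as the only ready step → (A).

(G), (F), (D), (C), (B), (E), (A)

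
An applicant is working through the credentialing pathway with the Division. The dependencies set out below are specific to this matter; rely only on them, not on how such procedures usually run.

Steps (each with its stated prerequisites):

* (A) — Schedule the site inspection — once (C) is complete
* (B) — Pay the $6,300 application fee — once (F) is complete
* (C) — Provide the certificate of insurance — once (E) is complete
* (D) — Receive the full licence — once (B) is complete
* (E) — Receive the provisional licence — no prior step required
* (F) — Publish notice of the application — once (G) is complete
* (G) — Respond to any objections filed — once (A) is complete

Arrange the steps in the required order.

(E), (C), (A), (G), (F), (B), (D)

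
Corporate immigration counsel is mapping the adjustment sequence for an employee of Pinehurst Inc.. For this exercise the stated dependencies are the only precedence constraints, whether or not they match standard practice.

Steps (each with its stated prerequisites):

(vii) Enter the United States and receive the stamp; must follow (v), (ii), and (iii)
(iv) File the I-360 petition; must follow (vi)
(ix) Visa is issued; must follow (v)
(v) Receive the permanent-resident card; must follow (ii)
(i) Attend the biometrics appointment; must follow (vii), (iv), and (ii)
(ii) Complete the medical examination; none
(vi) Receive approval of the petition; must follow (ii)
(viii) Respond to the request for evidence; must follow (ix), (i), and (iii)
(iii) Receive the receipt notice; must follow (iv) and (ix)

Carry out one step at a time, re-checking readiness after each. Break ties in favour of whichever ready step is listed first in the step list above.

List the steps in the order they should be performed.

(ii) → (v) → (ix) → (vi) → (iv) → (iii) → (vii) → (i) → (viii)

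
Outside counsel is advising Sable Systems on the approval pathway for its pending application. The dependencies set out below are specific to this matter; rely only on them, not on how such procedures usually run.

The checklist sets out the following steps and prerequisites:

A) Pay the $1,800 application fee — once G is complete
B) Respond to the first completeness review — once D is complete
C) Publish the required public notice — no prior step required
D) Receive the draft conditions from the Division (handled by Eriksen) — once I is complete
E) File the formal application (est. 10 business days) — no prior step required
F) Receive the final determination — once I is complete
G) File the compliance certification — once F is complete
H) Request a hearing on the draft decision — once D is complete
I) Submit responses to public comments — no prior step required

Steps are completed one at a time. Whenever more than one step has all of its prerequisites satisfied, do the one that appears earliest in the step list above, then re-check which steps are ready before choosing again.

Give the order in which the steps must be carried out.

C, E and I have no prerequisites; C is listed earlier, so C is first.
Ready: E and I. E is listed earlier → E.
That leaves I as the only ready step → I.
Ready: D and F. D is listed earlier → D.
B and H now also ready, so the ready set is {B, F, H}; B is listed earlier → B.
Ready: F and H. F is listed earlier → F.
G now also ready, so the ready set is {G, H}; G is listed earlier → G.
Ready: A and H. A is listed earlier → A.
H needed D, now all done → H.

C, E, I, D, B, F, G, A, H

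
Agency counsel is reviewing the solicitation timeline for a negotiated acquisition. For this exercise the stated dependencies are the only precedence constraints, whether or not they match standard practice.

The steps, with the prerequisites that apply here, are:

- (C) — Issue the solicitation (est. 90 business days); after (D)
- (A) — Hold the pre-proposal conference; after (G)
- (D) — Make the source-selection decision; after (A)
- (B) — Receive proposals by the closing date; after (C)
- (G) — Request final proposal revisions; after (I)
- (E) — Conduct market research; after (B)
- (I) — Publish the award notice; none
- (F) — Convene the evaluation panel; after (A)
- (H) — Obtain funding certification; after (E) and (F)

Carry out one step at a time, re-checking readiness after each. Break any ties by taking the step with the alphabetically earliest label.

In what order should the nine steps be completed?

(I) has no prerequisites → (I) first.
(G) is the only step now ready → (G).
(A) needed (G), now all done → (A).
Now (D) and (F) have their prerequisites met. (D) has the earlier label, so (D) next.
Now (C) and (F) have their prerequisites met. (C) has the earlier label, so (C) next.
Ready: (B) and (F). (B) has the earlier label → (B).
(E) and (F) are both available; (E) has the earlier label → (E).
(F) needed (A), now all done → (F).
(H) needed (E) and (F), now all done → (H).

(I), (G), (A), (D), (C), (B), (E), (F), (H)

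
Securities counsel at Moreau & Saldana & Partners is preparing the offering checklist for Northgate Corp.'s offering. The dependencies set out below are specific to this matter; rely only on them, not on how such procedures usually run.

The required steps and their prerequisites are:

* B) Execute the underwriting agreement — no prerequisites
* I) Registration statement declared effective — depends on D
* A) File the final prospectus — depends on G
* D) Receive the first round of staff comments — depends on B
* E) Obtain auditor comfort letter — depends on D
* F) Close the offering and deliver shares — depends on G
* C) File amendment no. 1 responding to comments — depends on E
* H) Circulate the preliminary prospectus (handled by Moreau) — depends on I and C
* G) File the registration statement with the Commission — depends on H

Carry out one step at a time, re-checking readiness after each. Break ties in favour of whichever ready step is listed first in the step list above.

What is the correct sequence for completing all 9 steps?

B → D → I → E → C → H → G → A → F

Only B has no prerequisites, so it is first.
D needed B, now all done → D.
Now I and E have their prerequisites met. I is listed earlier, so I next.
E needed D, now all done → E.
That leaves C as the only ready step → C.
Next only H has its prerequisites met → H.
G needed H, now all done → G.
Ready: A and F. A is listed earlier → A.
That leaves F as the only ready step → F.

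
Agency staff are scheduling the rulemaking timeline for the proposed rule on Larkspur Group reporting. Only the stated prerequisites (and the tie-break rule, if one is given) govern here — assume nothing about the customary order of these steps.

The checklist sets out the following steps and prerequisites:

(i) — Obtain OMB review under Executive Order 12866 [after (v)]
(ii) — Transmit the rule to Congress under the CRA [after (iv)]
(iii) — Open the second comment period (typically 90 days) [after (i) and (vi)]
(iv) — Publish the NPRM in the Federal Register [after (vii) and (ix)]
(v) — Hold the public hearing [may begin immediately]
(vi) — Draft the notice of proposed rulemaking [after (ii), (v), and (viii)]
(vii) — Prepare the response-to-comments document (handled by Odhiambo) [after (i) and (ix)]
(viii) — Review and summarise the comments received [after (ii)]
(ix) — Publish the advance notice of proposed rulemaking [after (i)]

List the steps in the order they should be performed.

(v), (i), (ix), (vii), (iv), (ii), (viii), (vi), (iii)

(v) has no prerequisites → (v) first.
Next only (i) has its prerequisites met → (i).
(ix) needed (i), now all done → (ix).
(vii) is the only step now ready → (vii).
Next only (iv) has its prerequisites met → (iv).
(ii) needed (iv), now all done → (ii).
That leaves (viii) as the only ready step → (viii).
(vi) needed (ii), (v) and (viii), now all done → (vi).
(iii) needed (i) and (vi), now all done → (iii).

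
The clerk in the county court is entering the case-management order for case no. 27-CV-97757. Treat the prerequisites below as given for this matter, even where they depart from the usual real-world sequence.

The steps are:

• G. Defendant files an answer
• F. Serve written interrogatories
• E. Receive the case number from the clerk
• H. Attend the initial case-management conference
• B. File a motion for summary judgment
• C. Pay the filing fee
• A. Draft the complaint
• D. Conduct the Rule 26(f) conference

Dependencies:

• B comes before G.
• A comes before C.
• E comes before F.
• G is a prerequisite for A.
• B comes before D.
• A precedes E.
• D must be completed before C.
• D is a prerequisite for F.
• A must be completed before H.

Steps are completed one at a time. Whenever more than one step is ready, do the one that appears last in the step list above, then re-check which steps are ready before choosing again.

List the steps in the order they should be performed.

B has no prerequisites → B first.
Ready: D and G. D is listed later → D.
Next only G has its prerequisites met → G.
A needed G, now all done → A.
Ready: C, H and E. C is listed later → C.
Now H and E have their prerequisites met. H is listed later, so H next.
E needed A, now all done → E.
Next only F has its prerequisites met → F.

B, D, G, A, C, H, E, F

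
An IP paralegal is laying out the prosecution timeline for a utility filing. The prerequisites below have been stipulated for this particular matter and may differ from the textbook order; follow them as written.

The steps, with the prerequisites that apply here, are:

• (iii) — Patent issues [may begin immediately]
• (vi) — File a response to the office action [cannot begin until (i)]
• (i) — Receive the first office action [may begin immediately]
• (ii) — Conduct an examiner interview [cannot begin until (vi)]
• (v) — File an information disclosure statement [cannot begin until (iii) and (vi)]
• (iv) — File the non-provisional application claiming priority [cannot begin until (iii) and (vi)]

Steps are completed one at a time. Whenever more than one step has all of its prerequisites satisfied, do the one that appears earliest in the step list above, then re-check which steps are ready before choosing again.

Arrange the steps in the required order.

(iii) (i) (vi) (ii) (v) (iv)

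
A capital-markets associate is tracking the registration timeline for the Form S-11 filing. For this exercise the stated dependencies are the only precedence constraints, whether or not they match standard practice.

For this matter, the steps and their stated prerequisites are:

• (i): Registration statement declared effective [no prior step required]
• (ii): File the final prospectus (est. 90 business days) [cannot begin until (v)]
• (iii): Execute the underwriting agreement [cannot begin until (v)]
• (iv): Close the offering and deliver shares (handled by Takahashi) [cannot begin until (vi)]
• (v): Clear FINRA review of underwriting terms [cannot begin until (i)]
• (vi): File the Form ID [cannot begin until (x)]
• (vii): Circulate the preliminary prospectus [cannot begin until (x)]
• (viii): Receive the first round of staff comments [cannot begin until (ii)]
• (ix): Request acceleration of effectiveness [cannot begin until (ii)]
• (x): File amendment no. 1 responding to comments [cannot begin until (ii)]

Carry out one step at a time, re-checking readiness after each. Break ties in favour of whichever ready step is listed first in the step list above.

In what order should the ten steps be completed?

(i) has no prerequisites → (i) first.
(v) needed (i), now all done → (v).
(ii) and (iii) are both available; (ii) is listed earlier → (ii).
(viii), (ix) and (x) now also ready, so the ready set is {(iii), (viii), (ix), (x)}; (iii) is listed earlier → (iii).
Now (viii), (ix) and (x) have their prerequisites met. (viii) is listed earlier, so (viii) next.
Ready: (ix) and (x). (ix) is listed earlier → (ix).
(x) needed (ii), now all done → (x).
(vi) and (vii) are both available; (vi) is listed earlier → (vi).
Now (iv) and (vii) have their prerequisites met. (iv) is listed earlier, so (iv) next.
That leaves (vii) as the only ready step → (vii).

(i), (v), (ii), (iii), (viii), (ix), (x), (vi), (iv), (vii)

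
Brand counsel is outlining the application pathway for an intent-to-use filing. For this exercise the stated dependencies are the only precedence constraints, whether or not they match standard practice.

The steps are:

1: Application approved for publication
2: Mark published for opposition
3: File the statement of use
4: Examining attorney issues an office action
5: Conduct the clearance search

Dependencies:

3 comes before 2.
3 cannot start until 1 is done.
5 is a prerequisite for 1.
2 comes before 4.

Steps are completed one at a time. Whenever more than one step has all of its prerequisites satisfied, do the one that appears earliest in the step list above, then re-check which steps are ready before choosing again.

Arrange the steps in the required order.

5, 1, 3, 2, 4

5 has no prerequisites → 5 first.
Next only 1 has its prerequisites met → 1.
3 is the only step now ready → 3.
2 needed 3, now all done → 2.
That leaves 4 as the only ready step → 4.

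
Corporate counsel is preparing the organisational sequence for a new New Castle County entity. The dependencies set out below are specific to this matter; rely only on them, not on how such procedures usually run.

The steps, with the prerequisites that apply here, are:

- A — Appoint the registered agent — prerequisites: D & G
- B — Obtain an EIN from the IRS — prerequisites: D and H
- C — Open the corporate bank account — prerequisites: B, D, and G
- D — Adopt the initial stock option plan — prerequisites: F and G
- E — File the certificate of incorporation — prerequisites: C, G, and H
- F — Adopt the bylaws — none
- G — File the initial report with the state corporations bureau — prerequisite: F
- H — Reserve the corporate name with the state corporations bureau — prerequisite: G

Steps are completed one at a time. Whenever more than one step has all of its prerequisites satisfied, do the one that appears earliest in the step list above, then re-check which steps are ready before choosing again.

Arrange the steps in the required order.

F has no prerequisites → F first.
That leaves G as the only ready step → G.
Ready: D and H. D is listed earlier → D.
Now A and H have their prerequisites met. A is listed earlier, so A next.
H needed G, now all done → H.
B is the only step now ready → B.
Next only C has its prerequisites met → C.
E needed C, G and H, now all done → E.

F, G, D, A, H, B, C, E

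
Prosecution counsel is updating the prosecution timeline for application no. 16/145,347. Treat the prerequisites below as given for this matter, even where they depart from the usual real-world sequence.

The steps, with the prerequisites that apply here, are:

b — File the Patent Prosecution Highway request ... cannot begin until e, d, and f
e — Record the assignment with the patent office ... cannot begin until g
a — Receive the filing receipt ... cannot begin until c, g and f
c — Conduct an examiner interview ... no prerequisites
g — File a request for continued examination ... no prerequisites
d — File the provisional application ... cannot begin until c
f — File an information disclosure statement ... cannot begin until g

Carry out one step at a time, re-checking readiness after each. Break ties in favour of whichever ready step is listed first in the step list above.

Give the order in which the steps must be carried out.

c and g have no prerequisites; c is listed earlier, so c is first.
Now g and d have their prerequisites met. g is listed earlier, so g next.
Ready: e, d and f. e is listed earlier → e.
Now d and f have their prerequisites met. d is listed earlier, so d next.
Next only f has its prerequisites met → f.
Now b and a have their prerequisites met. b is listed earlier, so b next.
a is the only step now ready → a.

c, g, e, d, f, b, a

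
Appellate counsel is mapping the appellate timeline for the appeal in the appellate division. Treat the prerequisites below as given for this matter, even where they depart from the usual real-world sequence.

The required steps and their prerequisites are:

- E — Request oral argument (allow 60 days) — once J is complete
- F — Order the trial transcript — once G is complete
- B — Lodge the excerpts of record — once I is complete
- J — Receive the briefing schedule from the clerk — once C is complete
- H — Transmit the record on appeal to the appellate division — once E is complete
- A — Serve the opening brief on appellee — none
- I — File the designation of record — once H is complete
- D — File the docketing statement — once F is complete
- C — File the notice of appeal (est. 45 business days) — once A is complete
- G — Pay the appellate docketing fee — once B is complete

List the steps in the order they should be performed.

A, C, J, E, H, I, B, G, F, D

A has no prerequisites → A first.
C needed A, now all done → C.
Next only J has its prerequisites met → J.
That leaves E as the only ready step → E.
H needed E, now all done → H.
I is the only step now ready → I.
B needed I, now all done → B.
G needed B, now all done → G.
F needed G, now all done → F.
D is the only step now ready → D.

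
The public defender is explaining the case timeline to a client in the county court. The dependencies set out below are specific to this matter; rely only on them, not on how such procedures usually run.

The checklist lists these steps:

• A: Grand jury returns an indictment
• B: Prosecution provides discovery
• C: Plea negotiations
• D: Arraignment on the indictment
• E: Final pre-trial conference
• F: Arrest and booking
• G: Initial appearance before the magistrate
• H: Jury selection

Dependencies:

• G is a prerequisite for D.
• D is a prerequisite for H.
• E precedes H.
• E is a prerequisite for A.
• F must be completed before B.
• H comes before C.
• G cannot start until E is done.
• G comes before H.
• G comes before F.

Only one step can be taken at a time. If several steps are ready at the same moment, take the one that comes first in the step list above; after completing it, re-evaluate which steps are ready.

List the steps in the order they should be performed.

E, A, G, D, F, B, H, C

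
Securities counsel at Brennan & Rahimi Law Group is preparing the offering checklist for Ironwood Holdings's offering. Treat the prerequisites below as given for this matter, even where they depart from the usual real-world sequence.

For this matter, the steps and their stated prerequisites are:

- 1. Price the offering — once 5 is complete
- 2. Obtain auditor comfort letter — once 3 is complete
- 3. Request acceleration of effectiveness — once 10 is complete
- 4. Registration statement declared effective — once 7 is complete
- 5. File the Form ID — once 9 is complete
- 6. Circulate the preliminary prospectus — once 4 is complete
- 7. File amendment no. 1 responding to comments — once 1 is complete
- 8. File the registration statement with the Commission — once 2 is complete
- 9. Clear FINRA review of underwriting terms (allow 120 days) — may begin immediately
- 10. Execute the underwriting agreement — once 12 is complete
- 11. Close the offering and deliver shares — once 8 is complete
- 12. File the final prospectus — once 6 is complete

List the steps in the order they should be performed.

9, 5, 1, 7, 4, 6, 12, 10, 3, 2, 8, 11

Only 9 has no prerequisites, so it is first.
Next only 5 has its prerequisites met → 5.
1 needed 5, now all done → 1.
7 needed 1, now all done → 7.
4 needed 7, now all done → 4.
6 needed 4, now all done → 6.
That leaves 12 as the only ready step → 12.
That leaves 10 as the only ready step → 10.
3 needed 10, now all done → 3.
That leaves 2 as the only ready step → 2.
Next only 8 has its prerequisites met → 8.
11 needed 8, now all done → 11.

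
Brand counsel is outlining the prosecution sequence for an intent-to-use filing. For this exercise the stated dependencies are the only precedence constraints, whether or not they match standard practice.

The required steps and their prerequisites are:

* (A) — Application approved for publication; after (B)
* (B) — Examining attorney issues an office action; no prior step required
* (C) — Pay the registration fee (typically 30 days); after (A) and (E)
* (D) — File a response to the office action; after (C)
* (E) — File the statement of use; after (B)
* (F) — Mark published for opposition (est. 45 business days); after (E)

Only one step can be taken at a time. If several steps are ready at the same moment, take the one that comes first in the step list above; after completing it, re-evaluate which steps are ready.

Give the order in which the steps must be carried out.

(B) is the only step with nothing outstanding, so it goes first.
(A) and (E) are both available; (A) is listed earlier → (A).
That leaves (E) as the only ready step → (E).
(C) and (F) are both available; (C) is listed earlier → (C).
(D) and (F) are both available; (D) is listed earlier → (D).
That leaves (F) as the only ready step → (F).

(B) (A) (E) (C) (D) (F)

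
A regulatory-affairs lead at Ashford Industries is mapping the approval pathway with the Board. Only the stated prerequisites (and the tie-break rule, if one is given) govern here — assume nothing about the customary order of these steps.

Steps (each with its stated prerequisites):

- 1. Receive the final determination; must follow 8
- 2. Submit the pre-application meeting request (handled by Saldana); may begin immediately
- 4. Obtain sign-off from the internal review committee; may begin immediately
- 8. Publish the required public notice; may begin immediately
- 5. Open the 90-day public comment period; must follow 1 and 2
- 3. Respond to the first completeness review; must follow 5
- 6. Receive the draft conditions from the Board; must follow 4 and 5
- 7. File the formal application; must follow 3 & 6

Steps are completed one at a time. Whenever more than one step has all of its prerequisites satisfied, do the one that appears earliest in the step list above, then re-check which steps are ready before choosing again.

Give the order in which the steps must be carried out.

2, 4 and 8 have no prerequisites; 2 is listed earlier, so 2 is first.
4 and 8 are both available; 4 is listed earlier → 4.
Next only 8 has its prerequisites met → 8.
1 needed 8, now all done → 1.
That leaves 5 as the only ready step → 5.
Now 3 and 6 have their prerequisites met. 3 is listed earlier, so 3 next.
6 needed 4 and 5, now all done → 6.
Next only 7 has its prerequisites met → 7.

2 4 8 1 5 3 6 7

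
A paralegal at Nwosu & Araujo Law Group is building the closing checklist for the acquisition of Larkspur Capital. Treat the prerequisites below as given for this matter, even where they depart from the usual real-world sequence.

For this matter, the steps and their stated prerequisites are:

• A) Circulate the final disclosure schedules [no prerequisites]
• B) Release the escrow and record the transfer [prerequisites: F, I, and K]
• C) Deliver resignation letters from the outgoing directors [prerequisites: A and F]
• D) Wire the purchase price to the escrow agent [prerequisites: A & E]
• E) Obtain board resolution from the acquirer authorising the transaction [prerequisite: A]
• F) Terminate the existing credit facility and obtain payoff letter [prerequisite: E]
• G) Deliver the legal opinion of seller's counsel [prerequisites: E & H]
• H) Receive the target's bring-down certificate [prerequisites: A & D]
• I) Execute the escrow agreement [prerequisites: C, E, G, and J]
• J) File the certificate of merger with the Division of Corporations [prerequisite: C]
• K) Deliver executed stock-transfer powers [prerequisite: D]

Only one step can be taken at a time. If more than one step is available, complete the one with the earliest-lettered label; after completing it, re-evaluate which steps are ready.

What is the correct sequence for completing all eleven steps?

A has no prerequisites → A first.
E is the only step now ready → E.
D and F are both available; D has the earlier label → D.
H and K now also ready, so the ready set is {F, H, K}; F has the earlier label → F.
C now also ready, so the ready set is {C, H, K}; C has the earlier label → C.
H, J and K are all available; H has the earlier label → H.
G, J and K are all available; G has the earlier label → G.
Now J and K have their prerequisites met. J has the earlier label, so J next.
I now also ready, so the ready set is {I, K}; I has the earlier label → I.
K is the only step now ready → K.
Next only B has its prerequisites met → B.

A → E → D → F → C → H → G → J → I → K → B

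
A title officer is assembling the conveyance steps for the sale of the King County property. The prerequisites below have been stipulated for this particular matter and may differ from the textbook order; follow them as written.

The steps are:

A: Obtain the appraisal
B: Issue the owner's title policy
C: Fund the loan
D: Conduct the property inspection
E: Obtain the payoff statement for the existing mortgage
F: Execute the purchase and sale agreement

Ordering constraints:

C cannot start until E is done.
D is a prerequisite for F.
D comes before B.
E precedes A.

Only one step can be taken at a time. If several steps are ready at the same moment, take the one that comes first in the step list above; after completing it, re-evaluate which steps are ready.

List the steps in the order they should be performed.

D, B, E, A, C, F

D and E have no prerequisites; D is listed earlier, so D is first.
B and F now also ready, so the ready set is {B, E, F}; B is listed earlier → B.
E and F are both available; E is listed earlier → E.
A and C now also ready, so the ready set is {A, C, F}; A is listed earlier → A.
Ready: C and F. C is listed earlier → C.
F is the only step now ready → F.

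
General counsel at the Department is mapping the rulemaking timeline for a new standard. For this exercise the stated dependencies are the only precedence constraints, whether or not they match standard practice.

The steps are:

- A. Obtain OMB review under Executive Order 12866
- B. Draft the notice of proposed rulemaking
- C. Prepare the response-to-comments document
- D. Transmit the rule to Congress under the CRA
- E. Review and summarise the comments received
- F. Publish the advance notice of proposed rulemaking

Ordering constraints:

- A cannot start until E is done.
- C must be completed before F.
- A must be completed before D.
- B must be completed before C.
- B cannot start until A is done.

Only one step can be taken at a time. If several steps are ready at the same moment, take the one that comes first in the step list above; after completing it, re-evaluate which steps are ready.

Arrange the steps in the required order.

Only E has no prerequisites, so it is first.
That leaves A as the only ready step → A.
Ready: B and D. B is listed earlier → B.
C now also ready, so the ready set is {C, D}; C is listed earlier → C.
F now also ready, so the ready set is {D, F}; D is listed earlier → D.
F needed C, now all done → F.

E → A → B → C → D → F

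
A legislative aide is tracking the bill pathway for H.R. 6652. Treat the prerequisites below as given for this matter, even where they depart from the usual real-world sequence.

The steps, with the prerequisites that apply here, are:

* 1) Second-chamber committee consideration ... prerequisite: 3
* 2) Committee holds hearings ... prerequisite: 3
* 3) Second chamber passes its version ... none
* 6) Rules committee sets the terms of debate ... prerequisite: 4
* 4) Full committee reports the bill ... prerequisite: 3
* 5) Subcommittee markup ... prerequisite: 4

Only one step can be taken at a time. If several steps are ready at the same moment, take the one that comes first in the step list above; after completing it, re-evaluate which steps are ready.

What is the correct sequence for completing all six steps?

3 → 1 → 2 → 4 → 6 → 5

3 is the only step with nothing outstanding, so it goes first.
Ready: 1, 2 and 4. 1 is listed earlier → 1.
Now 2 and 4 have their prerequisites met. 2 is listed earlier, so 2 next.
That leaves 4 as the only ready step → 4.
Ready: 6 and 5. 6 is listed earlier → 6.
That leaves 5 as the only ready step → 5.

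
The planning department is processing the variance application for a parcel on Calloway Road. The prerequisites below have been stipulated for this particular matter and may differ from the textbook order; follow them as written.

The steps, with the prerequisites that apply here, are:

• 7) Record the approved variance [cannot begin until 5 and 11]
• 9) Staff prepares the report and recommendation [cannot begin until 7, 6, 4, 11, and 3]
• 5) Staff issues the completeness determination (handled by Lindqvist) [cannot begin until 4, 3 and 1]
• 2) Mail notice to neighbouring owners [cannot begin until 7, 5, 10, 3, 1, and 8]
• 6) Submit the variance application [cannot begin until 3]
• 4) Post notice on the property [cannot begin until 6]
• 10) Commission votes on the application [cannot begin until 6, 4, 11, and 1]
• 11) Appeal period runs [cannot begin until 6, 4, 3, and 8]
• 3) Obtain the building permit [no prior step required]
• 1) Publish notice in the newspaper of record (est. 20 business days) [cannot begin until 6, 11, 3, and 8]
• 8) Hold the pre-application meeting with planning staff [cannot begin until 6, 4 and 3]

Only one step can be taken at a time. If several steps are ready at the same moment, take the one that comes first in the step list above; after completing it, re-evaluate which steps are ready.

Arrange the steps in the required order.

3, 6, 4, 8, 11, 1, 5, 7, 9, 10, 2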